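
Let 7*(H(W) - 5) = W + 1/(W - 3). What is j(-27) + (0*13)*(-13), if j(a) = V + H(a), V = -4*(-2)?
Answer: 1919/210 ≈ 9.1381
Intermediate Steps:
V = 8
H(W) = 5 + W/7 + 1/(7*(-3 + W)) (H(W) = 5 + (W + 1/(W - 3))/7 = 5 + (W + 1/(-3 + W))/7 = 5 + (W/7 + 1/(7*(-3 + W))) = 5 + W/7 + 1/(7*(-3 + W)))
j(a) = 8 + (-104 + a² + 32*a)/(7*(-3 + a))
j(-27) + (0*13)*(-13) = (-272 + (-27)² + 88*(-27))/(7*(-3 - 27)) + (0*13)*(-13) = (⅐)*(-272 + 729 - 2376)/(-30) + 0*(-13) = (⅐)*(-1/30)*(-1919) + 0 = 1919/210 + 0 = 1919/210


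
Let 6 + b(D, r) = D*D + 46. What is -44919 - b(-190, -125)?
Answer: -81059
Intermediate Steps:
b(D, r) = 40 + D² (b(D, r) = -6 + (D*D + 46) = -6 + (D² + 46) = -6 + (46 + D²) = 40 + D²)
-44919 - b(-190, -125) = -44919 - (40 + (-190)²) = -44919 - (40 + 36100) = -44919 - 1*36140 = -44919 - 36140 = -81059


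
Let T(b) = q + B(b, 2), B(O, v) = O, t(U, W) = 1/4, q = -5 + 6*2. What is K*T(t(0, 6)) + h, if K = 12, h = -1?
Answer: 86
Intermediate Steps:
q = 7 (q = -5 + 12 = 7)
t(U, W) = ¼
T(b) = 7 + b
K*T(t(0, 6)) + h = 12*(7 + ¼) - 1 = 12*(29/4) - 1 = 87 - 1 = 86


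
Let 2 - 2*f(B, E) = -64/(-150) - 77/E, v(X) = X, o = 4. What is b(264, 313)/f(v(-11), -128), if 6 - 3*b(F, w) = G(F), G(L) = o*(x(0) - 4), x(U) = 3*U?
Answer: 140800/9329 ≈ 15.093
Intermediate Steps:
G(L) = -16 (G(L) = 4*(3*0 - 4) = 4*(0 - 4) = 4*(-4) = -16)
b(F, w) = 22/3 (b(F, w) = 2 - ⅓*(-16) = 2 + 16/3 = 22/3)
f(B, E) = 59/75 + 77/(2*E) (f(B, E) = 1 - (-64/(-150) - 77/E)/2 = 1 - (-64*(-1/150) - 77/E)/2 = 1 - (32/75 - 77/E)/2 = 1 + (-16/75 + 77/(2*E)) = 59/75 + 77/(2*E))
b(264, 313)/f(v(-11), -128) = 22/(3*(((1/150)*(5775 + 118*(-128))/(-128)))) = 22/(3*(((1/150)*(-1/128)*(5775 - 15104)))) = 22/(3*(((1/150)*(-1/128)*(-9329)))) = 22/(3*(9329/19200)) = (22/3)*(19200/9329) = 140800/9329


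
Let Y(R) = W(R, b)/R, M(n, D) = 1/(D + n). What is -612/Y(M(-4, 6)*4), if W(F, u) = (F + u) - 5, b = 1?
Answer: 612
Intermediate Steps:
W(F, u) = -5 + F + u
Y(R) = (-4 + R)/R (Y(R) = (-5 + R + 1)/R = (-4 + R)/R)
-612/Y(M(-4, 6)*4) = -612*4/((-4 + 4/(6 - 4))*(6 - 4)) = -612*2/(-4 + 4/2) = -612*2/(-4 + (1/2)*4) = -612*2/(-4 + 2) = -612/((1/2)*(-2)) = -612/(-1) = -612*(-1) = 612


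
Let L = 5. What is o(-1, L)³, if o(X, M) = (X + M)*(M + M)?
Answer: 64000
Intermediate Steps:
o(X, M) = 2*M*(M + X) (o(X, M) = (M + X)*(2*M) = 2*M*(M + X))
o(-1, L)³ = (2*5*(5 - 1))³ = (2*5*4)³ = 40³ = 64000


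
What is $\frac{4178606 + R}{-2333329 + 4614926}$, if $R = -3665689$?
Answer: $\frac{512917}{2281597} \approx 0.22481$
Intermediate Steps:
$\frac{4178606 + R}{-2333329 + 4614926} = \frac{4178606 - 3665689}{-2333329 + 4614926} = \frac{512917}{2281597}$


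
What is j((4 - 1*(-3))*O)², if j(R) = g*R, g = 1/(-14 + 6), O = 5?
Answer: 1225/64 ≈ 19.141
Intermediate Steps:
g = -⅛ (g = 1/(-8) = -⅛ ≈ -0.12500)
j(R) = -R/8
j((4 - 1*(-3))*O)² = (-(4 - 1*(-3))*5/8)² = (-(4 + 3)*5/8)² = (-7*5/8)² = (-⅛*35)² = (-35/8)² = 1225/64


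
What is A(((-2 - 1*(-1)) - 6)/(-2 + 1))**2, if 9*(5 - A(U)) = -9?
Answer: 36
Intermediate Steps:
A(U) = 6 (A(U) = 5 - 1/9*(-9) = 5 + 1 = 6)
A(((-2 - 1*(-1)) - 6)/(-2 + 1))**2 = 6**2 = 36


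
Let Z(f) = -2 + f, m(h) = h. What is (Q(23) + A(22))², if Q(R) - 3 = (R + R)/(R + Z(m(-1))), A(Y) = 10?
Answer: 23409/100 ≈ 234.09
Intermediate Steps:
Q(R) = 3 + 2*R/(-3 + R) (Q(R) = 3 + (R + R)/(R + (-2 - 1)) = 3 + (2*R)/(R - 3) = 3 + (2*R)/(-3 + R) = 3 + 2*R/(-3 + R))
(Q(23) + A(22))² = ((-9 + 5*23)/(-3 + 23) + 10)² = ((-9 + 115)/20 + 10)² = ((1/20)*106 + 10)² = (53/10 + 10)² = (153/10)² = 23409/100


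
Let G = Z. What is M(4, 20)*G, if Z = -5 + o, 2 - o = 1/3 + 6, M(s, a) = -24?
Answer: 224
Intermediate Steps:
o = -13/3 (o = 2 - (1/3 + 6) = 2 - (⅓ + 6) = 2 - 1*19/3 = 2 - 19/3 = -13/3 ≈ -4.3333)
Z = -28/3 (Z = -5 - 13/3 = -28/3 ≈ -9.3333)
G = -28/3 ≈ -9.3333
M(4, 20)*G = -24*(-28/3) = 224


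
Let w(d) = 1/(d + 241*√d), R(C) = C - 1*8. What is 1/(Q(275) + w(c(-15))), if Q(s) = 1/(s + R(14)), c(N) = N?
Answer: 281*(15*I + 241*√15)/(-266*I + 241*√15) ≈ 258.7 + 78.242*I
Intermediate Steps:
R(C) = -8 + C (R(C) = C - 8 = -8 + C)
Q(s) = 1/(6 + s) (Q(s) = 1/(s + (-8 + 14)) = 1/(s + 6) = 1/(6 + s))
1/(Q(275) + w(c(-15))) = 1/(1/(6 + 275) + 1/(-15 + 241*√(-15))) = 1/(1/281 + 1/(-15 + 241*(I*√15))) = 1/(1/281 + 1/(-15 + 241*I*√15))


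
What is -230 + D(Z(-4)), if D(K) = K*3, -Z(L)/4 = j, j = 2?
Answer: -254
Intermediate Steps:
Z(L) = -8 (Z(L) = -4*2 = -8)
D(K) = 3*K
-230 + D(Z(-4)) = -230 + 3*(-8) = -230 - 24 = -254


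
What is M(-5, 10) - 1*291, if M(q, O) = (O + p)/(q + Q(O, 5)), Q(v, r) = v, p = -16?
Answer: -1461/5 ≈ -292.20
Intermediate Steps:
M(q, O) = (-16 + O)/(O + q) (M(q, O) = (O - 16)/(q + O) = (-16 + O)/(O + q))
M(-5, 10) - 1*291 = (-16 + 10)/(10 - 5) - 1*291 = -6/5 - 291 = -1461/5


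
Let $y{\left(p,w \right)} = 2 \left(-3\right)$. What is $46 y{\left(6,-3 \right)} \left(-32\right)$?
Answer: $8832$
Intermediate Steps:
$y{\left(p,w \right)} = -6$
$46 y{\left(6,-3 \right)} \left(-32\right) = 46 \left(-6\right) \left(-32\right) = \left(-276\right) \left(-32\right) = 8832$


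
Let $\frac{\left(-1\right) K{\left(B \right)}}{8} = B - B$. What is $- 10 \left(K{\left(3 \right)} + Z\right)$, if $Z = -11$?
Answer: $110$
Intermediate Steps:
$K{\left(B \right)} = 0$ ($K{\left(B \right)} = - 8 \left(B - B\right) = \left(-8\right) 0 = 0$)
$- 10 \left(K{\left(3 \right)} + Z\right) = - 10 \left(0 - 11\right) = \left(-10\right) \left(-11\right) = 110$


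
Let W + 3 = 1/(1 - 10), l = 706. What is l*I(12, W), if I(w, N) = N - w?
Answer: -96016/9 ≈ -10668.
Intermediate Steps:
W = -28/9 (W = -3 + 1/(1 - 10) = -3 + 1/(-9) = -3 - ⅑ = -28/9 ≈ -3.1111)
l*I(12, W) = 706*(-28/9 - 1*12) = 706*(-28/9 - 12) = 706*(-136/9) = -96016/9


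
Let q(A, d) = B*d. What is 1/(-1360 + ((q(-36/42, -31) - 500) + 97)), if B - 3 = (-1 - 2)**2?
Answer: -1/2135 ≈ -0.00046838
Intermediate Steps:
B = 12 (B = 3 + (-1 - 2)**2 = 3 + (-3)**2 = 3 + 9 = 12)
q(A, d) = 12*d
1/(-1360 + ((q(-36/42, -31) - 500) + 97)) = 1/(-1360 + ((12*(-31) - 500) + 97)) = 1/(-1360 + ((-372 - 500) + 97)) = 1/(-1360 + (-872 + 97)) = 1/(-1360 - 775) = 1/(-2135) = -1/2135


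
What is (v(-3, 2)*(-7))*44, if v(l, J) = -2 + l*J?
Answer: 2464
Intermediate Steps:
v(l, J) = -2 + J*l
(v(-3, 2)*(-7))*44 = ((-2 + 2*(-3))*(-7))*44 = ((-2 - 6)*(-7))*44 = -8*(-7)*44 = 56*44 = 2464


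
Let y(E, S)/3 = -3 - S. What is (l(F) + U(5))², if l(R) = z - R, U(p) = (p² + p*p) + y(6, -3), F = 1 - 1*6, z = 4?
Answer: 3481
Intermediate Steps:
y(E, S) = -9 - 3*S (y(E, S) = 3*(-3 - S) = -9 - 3*S)
F = -5 (F = 1 - 6 = -5)
U(p) = 2*p² (U(p) = (p² + p*p) + (-9 - 3*(-3)) = (p² + p²) + (-9 + 9) = 2*p² + 0 = 2*p²)
l(R) = 4 - R
(l(F) + U(5))² = ((4 - 1*(-5)) + 2*5²)² = ((4 + 5) + 2*25)² = (9 + 50)² = 59² = 3481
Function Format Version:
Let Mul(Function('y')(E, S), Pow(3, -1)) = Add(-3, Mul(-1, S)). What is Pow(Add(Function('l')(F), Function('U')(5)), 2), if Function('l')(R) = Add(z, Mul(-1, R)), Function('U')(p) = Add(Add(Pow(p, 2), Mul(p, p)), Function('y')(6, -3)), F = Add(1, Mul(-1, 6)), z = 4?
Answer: 3481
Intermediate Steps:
Function('y')(E, S) = Add(-9, Mul(-3, S)) (Function('y')(E, S) = Mul(3, Add(-3, Mul(-1, S))) = Add(-9, Mul(-3, S)))
F = -5 (F = Add(1, -6) = -5)
Function('U')(p) = Mul(2, Pow(p, 2)) (Function('U')(p) = Add(Add(Pow(p, 2), Mul(p, p)), Add(-9, Mul(-3, -3))) = Add(Add(Pow(p, 2), Pow(p, 2)), Add(-9, 9)) = Add(Mul(2, Pow(p, 2)), 0) = Mul(2, Pow(p, 2)))
Function('l')(R) = Add(4, Mul(-1, R))
Pow(Add(Function('l')(F), Function('U')(5)), 2) = Pow(Add(Add(4, Mul(-1, -5)), Mul(2, Pow(5, 2))), 2) = Pow(Add(Add(4, 5), Mul(2, 25)), 2) = Pow(Add(9, 50), 2) = Pow(59, 2) = 3481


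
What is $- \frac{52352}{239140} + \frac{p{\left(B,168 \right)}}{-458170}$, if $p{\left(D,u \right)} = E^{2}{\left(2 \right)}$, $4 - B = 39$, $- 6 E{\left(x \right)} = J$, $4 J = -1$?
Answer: $- \frac{690800148149}{3155523085440} \approx -0.21892$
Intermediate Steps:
$J = - \frac{1}{4}$ ($J = \frac{1}{4} \left(-1\right) = - \frac{1}{4} \approx -0.25$)
$E{\left(x \right)} = \frac{1}{24}$ ($E{\left(x \right)} = \left(- \frac{1}{6}\right) \left(- \frac{1}{4}\right) = \frac{1}{24}$)
$B = -35$ ($B = 4 - 39 = -35$)
$p{\left(D,u \right)} = \frac{1}{576}$ ($p{\left(D,u \right)} = \left(\frac{1}{24}\right)^{2} = \frac{1}{576}$)
$- \frac{52352}{239140} + \frac{p{\left(B,168 \right)}}{-458170} = - \frac{52352}{239140} + \frac{1}{576 \left(-458170\right)} = \left(-52352\right) \frac{1}{239140} + \frac{1}{576} \left(- \frac{1}{458170}\right) = - \frac{13088}{59785} - \frac{1}{263905920} = - \frac{690800148149}{3155523085440}$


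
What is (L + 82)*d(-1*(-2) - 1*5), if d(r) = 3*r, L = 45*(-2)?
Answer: 72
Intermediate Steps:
L = -90
(L + 82)*d(-1*(-2) - 1*5) = (-90 + 82)*(3*(-1*(-2) - 1*5)) = -24*(2 - 5) = -24*(-3) = -8*(-9) = 72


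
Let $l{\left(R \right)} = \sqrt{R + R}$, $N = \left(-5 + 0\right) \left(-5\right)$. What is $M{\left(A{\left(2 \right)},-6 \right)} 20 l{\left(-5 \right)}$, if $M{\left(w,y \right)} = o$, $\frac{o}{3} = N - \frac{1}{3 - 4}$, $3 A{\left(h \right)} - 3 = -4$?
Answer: $1560 i \sqrt{10} \approx 4933.2 i$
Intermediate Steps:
$A{\left(h \right)} = - \frac{1}{3}$ ($A{\left(h \right)} = 1 + \frac{1}{3} \left(-4\right) = 1 - \frac{4}{3} = - \frac{1}{3}$)
$N = 25$ ($N = \left(-5\right) \left(-5\right) = 25$)
$o = 78$ ($o = 3 \left(25 - \frac{1}{3 - 4}\right) = 3 \left(25 - \frac{1}{-1}\right) = 3 \left(25 - -1\right) = 3 \left(25 + 1\right) = 3 \cdot 26 = 78$)
$l{\left(R \right)} = \sqrt{2} \sqrt{R}$ ($l{\left(R \right)} = \sqrt{2 R} = \sqrt{2} \sqrt{R}$)
$M{\left(w,y \right)} = 78$
$M{\left(A{\left(2 \right)},-6 \right)} 20 l{\left(-5 \right)} = 78 \cdot 20 \sqrt{2} \sqrt{-5} = 1560 \sqrt{2} i \sqrt{5} = 1560 i \sqrt{10}$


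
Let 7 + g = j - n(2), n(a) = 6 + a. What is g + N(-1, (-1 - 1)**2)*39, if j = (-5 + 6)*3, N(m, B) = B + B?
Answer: 300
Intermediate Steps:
N(m, B) = 2*B
j = 3 (j = 1*3 = 3)
g = -12 (g = -7 + (3 - (6 + 2)) = -7 + (3 - 1*8) = -7 + (3 - 8) = -7 - 5 = -12)
g + N(-1, (-1 - 1)**2)*39 = -12 + (2*(-1 - 1)**2)*39 = -12 + (2*(-2)**2)*39 = -12 + (2*4)*39 = -12 + 8*39 = -12 + 312 = 300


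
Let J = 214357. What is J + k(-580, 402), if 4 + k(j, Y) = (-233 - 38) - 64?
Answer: 214018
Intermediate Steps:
k(j, Y) = -339 (k(j, Y) = -4 + ((-233 - 38) - 64) = -4 + (-271 - 64) = -4 - 335 = -339)
J + k(-580, 402) = 214357 - 339 = 214018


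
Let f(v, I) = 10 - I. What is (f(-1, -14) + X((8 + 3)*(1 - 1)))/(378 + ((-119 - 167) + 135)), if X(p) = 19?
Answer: 43/227 ≈ 0.18943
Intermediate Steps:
(f(-1, -14) + X((8 + 3)*(1 - 1)))/(378 + ((-119 - 167) + 135)) = ((10 - 1*(-14)) + 19)/(378 + ((-119 - 167) + 135)) = ((10 + 14) + 19)/(378 + (-286 + 135)) = (24 + 19)/(378 - 151) = 43/227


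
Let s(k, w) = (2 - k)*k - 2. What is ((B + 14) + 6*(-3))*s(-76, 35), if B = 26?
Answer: -130460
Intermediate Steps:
s(k, w) = -2 + k*(2 - k) (s(k, w) = k*(2 - k) - 2 = -2 + k*(2 - k))
((B + 14) + 6*(-3))*s(-76, 35) = ((26 + 14) + 6*(-3))*(-2 - 1*(-76)² + 2*(-76)) = (40 - 18)*(-2 - 1*5776 - 152) = 22*(-2 - 5776 - 152) = 22*(-5930) = -130460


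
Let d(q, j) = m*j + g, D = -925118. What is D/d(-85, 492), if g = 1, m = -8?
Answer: 925118/3935 ≈ 235.10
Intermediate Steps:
d(q, j) = 1 - 8*j (d(q, j) = -8*j + 1 = 1 - 8*j)
D/d(-85, 492) = -925118/(1 - 8*492) = -925118/(1 - 3936) = -925118/(-3935) = -925118*(-1/3935) = 925118/3935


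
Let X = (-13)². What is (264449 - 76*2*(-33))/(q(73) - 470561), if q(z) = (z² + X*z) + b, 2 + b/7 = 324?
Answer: -269465/450641 ≈ -0.59796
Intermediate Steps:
b = 2254 (b = -14 + 7*324 = -14 + 2268 = 2254)
X = 169
q(z) = 2254 + z² + 169*z (q(z) = (z² + 169*z) + 2254 = 2254 + z² + 169*z)
(264449 - 76*2*(-33))/(q(73) - 470561) = (264449 - 76*2*(-33))/((2254 + 73² + 169*73) - 470561) = (264449 - 152*(-33))/((2254 + 5329 + 12337) - 470561) = (264449 + 5016)/(19920 - 470561) = 269465/(-450641) = 269465*(-1/450641) = -269465/450641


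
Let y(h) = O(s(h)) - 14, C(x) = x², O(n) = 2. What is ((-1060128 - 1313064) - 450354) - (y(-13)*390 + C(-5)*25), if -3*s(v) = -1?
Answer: -2819491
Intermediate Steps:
s(v) = ⅓ (s(v) = -⅓*(-1) = ⅓)
y(h) = -12 (y(h) = 2 - 14 = -12)
((-1060128 - 1313064) - 450354) - (y(-13)*390 + C(-5)*25) = ((-1060128 - 1313064) - 450354) - (-12*390 + (-5)²*25) = (-2373192 - 450354) - (-4680 + 25*25) = -2823546 - (-4680 + 625) = -2823546 - 1*(-4055) = -2823546 + 4055 = -2819491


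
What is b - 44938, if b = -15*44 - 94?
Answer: -45692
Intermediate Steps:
b = -754 (b = -660 - 94 = -754)
b - 44938 = -754 - 44938 = -45692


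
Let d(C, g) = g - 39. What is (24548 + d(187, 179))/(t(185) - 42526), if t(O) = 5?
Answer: -24688/42521 ≈ -0.58061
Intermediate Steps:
d(C, g) = -39 + g
(24548 + d(187, 179))/(t(185) - 42526) = (24548 + (-39 + 179))/(5 - 42526) = (24548 + 140)/(-42521) = 24688*(-1/42521) = -24688/42521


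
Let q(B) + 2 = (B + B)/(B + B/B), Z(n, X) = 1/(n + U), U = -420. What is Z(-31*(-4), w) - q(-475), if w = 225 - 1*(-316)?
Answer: -533/70152 ≈ -0.0075978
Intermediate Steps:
w = 541 (w = 225 + 316 = 541)
Z(n, X) = 1/(-420 + n) (Z(n, X) = 1/(n - 420) = 1/(-420 + n))
q(B) = -2 + 2*B/(1 + B) (q(B) = -2 + (B + B)/(B + B/B) = -2 + (2*B)/(B + 1) = -2 + (2*B)/(1 + B) = -2 + 2*B/(1 + B))
Z(-31*(-4), w) - q(-475) = 1/(-420 - 31*(-4)) - (-2)/(1 - 475) = 1/(-420 + 124) - (-2)/(-474) = 1/(-296) - (-2)*(-1)/474 = -1/296 - 1*1/237 = -1/296 - 1/237 = -533/70152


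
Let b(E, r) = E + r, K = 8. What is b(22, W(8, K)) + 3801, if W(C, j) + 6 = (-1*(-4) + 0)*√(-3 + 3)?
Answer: 3817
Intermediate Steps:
W(C, j) = -6 (W(C, j) = -6 + (-1*(-4) + 0)*√(-3 + 3) = -6 + (4 + 0)*√0 = -6 + 4*0 = -6 + 0 = -6)
b(22, W(8, K)) + 3801 = (22 - 6) + 3801 = 16 + 3801 = 3817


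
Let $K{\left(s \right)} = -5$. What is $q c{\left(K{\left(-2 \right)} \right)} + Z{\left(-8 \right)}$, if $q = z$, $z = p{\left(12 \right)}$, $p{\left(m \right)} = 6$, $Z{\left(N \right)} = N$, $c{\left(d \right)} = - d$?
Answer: $22$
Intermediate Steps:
$z = 6$
$q = 6$
$q c{\left(K{\left(-2 \right)} \right)} + Z{\left(-8 \right)} = 6 \left(\left(-1\right) \left(-5\right)\right) - 8 = 6 \cdot 5 - 8 = 30 - 8 = 22$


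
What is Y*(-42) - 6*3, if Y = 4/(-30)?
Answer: -62/5 ≈ -12.400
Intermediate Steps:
Y = -2/15 (Y = 4*(-1/30) = -2/15 ≈ -0.13333)
Y*(-42) - 6*3 = -2/15*(-42) - 6*3 = 28/5 - 18 = -62/5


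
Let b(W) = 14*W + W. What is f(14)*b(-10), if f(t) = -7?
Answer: 1050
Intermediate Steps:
b(W) = 15*W
f(14)*b(-10) = -105*(-10) = -7*(-150) = 1050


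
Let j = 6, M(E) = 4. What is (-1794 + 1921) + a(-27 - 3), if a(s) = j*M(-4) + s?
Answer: 121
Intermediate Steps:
a(s) = 24 + s (a(s) = 6*4 + s = 24 + s)
(-1794 + 1921) + a(-27 - 3) = (-1794 + 1921) + (24 + (-27 - 3)) = 127 + (24 - 30) = 127 - 6 = 121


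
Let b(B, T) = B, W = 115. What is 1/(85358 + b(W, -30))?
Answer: 1/85473 ≈ 1.1700e-5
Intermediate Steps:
1/(85358 + b(W, -30)) = 1/(85358 + 115) = 1/85473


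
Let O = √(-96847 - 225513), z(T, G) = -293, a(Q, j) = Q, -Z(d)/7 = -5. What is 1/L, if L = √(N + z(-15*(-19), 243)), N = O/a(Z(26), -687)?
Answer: √35/√(-10255 + 2*I*√80590) ≈ 0.0016141 - 0.058354*I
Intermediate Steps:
Z(d) = 35 (Z(d) = -7*(-5) = 35)
O = 2*I*√80590 (O = √(-322360) = 2*I*√80590 ≈ 567.77*I)
N = 2*I*√80590/35 (N = (2*I*√80590)/35 = (2*I*√80590)*(1/35) = 2*I*√80590/35 ≈ 16.222*I)
L = √(-293 + 2*I*√80590/35) (L = √(2*I*√80590/35 - 293) = √(-293 + 2*I*√80590/35) ≈ 0.4737 + 17.124*I)
1/L = 1/(√(-358925 + 70*I*√80590)/35) = 35/√(-358925 + 70*I*√80590)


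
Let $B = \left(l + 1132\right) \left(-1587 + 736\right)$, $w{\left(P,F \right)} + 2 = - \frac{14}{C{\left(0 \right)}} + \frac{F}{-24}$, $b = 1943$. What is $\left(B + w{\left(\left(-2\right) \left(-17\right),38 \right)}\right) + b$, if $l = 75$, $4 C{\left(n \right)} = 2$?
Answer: $- \frac{12302947}{12} \approx -1.0252 \cdot 10^{6}$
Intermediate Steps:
$C{\left(n \right)} = \frac{1}{2}$ ($C{\left(n \right)} = \frac{1}{4} \cdot 2 = \frac{1}{2}$)
$w{\left(P,F \right)} = -30 - \frac{F}{24}$ ($w{\left(P,F \right)} = -2 + \left(- 14 \frac{1}{\frac{1}{2}} + \frac{F}{-24}\right) = -2 + \left(\left(-14\right) 2 + F \left(- \frac{1}{24}\right)\right) = -2 - \left(28 + \frac{F}{24}\right) = -30 - \frac{F}{24}$)
$B = -1027157$ ($B = \left(75 + 1132\right) \left(-1587 + 736\right) = 1207 \left(-851\right) = -1027157$)
$\left(B + w{\left(\left(-2\right) \left(-17\right),38 \right)}\right) + b = \left(-1027157 - \frac{379}{12}\right) + 1943 = - \frac{12326263}{12} + 1943 = - \frac{12302947}{12}$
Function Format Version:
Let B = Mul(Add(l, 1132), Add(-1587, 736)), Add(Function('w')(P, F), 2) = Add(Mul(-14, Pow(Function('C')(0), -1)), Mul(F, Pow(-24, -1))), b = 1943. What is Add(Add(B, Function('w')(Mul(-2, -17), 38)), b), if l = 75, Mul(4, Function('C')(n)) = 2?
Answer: Rational(-12302947, 12) ≈ -1.0252e+6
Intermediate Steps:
Function('C')(n) = Rational(1, 2) (Function('C')(n) = Mul(Rational(1, 4), 2) = Rational(1, 2))
Function('w')(P, F) = Add(-30, Mul(Rational(-1, 24), F)) (Function('w')(P, F) = Add(-2, Add(Mul(-14, Pow(Rational(1, 2), -1)), Mul(F, Pow(-24, -1)))) = Add(-2, Add(Mul(-14, 2), Mul(F, Rational(-1, 24)))) = Add(-2, Add(-28, Mul(Rational(-1, 24), F))) = Add(-30, Mul(Rational(-1, 24), F)))
B = -1027157 (B = Mul(Add(75, 1132), Add(-1587, 736)) = Mul(1207, -851) = -1027157)
Add(Add(B, Function('w')(Mul(-2, -17), 38)), b) = Add(Add(-1027157, Add(-30, Mul(Rational(-1, 24), 38))), 1943) = Add(Add(-1027157, Add(-30, Rational(-19, 12))), 1943) = Add(Add(-1027157, Rational(-379, 12)), 1943) = Add(Rational(-12326263, 12), 1943) = Rational(-12302947, 12)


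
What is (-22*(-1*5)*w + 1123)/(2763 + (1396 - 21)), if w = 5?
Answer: 1673/4138 ≈ 0.40430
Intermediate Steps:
(-22*(-1*5)*w + 1123)/(2763 + (1396 - 21)) = (-22*(-1*5)*5 + 1123)/(2763 + (1396 - 21)) = (-(-110)*5 + 1123)/(2763 + 1375) = (-22*(-25) + 1123)/4138 = (550 + 1123)*(1/4138) = 1673*(1/4138) = 1673/4138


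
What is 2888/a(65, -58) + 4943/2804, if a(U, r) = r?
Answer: -3905629/81316 ≈ -48.030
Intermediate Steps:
2888/a(65, -58) + 4943/2804 = 2888/(-58) + 4943/2804 = 2888*(-1/58) + 4943*(1/2804) = -1444/29 + 4943/2804 = -3905629/81316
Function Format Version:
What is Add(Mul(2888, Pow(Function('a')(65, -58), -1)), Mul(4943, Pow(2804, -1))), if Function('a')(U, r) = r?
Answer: Rational(-3905629, 81316) ≈ -48.030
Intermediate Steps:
Add(Mul(2888, Pow(Function('a')(65, -58), -1)), Mul(4943, Pow(2804, -1))) = Add(Mul(2888, Pow(-58, -1)), Mul(4943, Pow(2804, -1))) = Add(Mul(2888, Rational(-1, 58)), Mul(4943, Rational(1, 2804))) = Add(Rational(-1444, 29), Rational(4943, 2804)) = Rational(-3905629, 81316)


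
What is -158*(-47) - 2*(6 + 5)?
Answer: 7404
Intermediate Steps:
-158*(-47) - 2*(6 + 5) = 7426 - 2*11 = 7426 - 22 = 7404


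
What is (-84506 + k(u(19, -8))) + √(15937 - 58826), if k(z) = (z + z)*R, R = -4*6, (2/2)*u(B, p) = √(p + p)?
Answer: -84506 - 192*I + I*√42889 ≈ -84506.0 + 15.097*I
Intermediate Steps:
u(B, p) = √2*√p (u(B, p) = √(p + p) = √(2*p) = √2*√p)
R = -24
k(z) = -48*z (k(z) = (z + z)*(-24) = (2*z)*(-24) = -48*z)
(-84506 + k(u(19, -8))) + √(15937 - 58826) = (-84506 - 48*√2*√(-8)) + √(15937 - 58826) = (-84506 - 48*√2*2*I*√2) + √(-42889) = (-84506 - 192*I) + I*√42889 = -84506 - 192*I + I*√42889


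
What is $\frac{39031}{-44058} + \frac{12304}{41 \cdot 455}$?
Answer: $- \frac{26576239}{117414570} \approx -0.22635$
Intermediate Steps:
$\frac{39031}{-44058} + \frac{12304}{41 \cdot 455} = 39031 \left(- \frac{1}{44058}\right) + \frac{12304}{18655} = - \frac{39031}{44058} + 12304 \cdot \frac{1}{18655} = - \frac{39031}{44058} + \frac{12304}{18655} = - \frac{26576239}{117414570}$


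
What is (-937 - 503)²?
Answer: 2073600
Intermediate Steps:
(-937 - 503)² = (-1440)² = 2073600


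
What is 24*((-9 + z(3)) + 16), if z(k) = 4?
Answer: 264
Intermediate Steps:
24*((-9 + z(3)) + 16) = 24*((-9 + 4) + 16) = 24*(-5 + 16) = 24*11 = 264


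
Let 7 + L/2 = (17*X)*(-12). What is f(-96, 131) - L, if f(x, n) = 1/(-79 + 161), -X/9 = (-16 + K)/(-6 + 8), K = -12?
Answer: 4216605/82 ≈ 51422.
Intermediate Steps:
X = 126 (X = -9*(-16 - 12)/(-6 + 8) = -(-252)/2 = -9*(-14) = 126)
f(x, n) = 1/82
L = -51422 (L = -14 + 2*((17*126)*(-12)) = -14 + 2*(2142*(-12)) = -14 + 2*(-25704) = -14 - 51408 = -51422)
f(-96, 131) - L = 1/82 - 1*(-51422) = 1/82 + 51422 = 4216605/82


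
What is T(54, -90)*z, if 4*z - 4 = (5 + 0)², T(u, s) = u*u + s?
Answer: 40977/2 ≈ 20489.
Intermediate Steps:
T(u, s) = s + u² (T(u, s) = u² + s = s + u²)
z = 29/4 (z = 1 + (5 + 0)²/4 = 1 + (¼)*5² = 1 + (¼)*25 = 1 + 25/4 = 29/4 ≈ 7.2500)
T(54, -90)*z = (-90 + 54²)*(29/4) = (-90 + 2916)*(29/4) = 2826*(29/4) = 40977/2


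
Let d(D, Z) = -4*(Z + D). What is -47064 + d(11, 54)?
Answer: -47324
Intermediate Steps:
d(D, Z) = -4*D - 4*Z (d(D, Z) = -4*(D + Z) = -4*D - 4*Z)
-47064 + d(11, 54) = -47064 + (-4*11 - 4*54) = -47064 + (-44 - 216) = -47064 - 260 = -47324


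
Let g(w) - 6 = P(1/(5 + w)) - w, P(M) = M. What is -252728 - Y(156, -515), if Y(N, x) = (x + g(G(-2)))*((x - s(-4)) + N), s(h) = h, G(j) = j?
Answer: -1297784/3 ≈ -4.3259e+5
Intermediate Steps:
g(w) = 6 + 1/(5 + w) - w (g(w) = 6 + (1/(5 + w) - w) = 6 + 1/(5 + w) - w)
Y(N, x) = (25/3 + x)*(4 + N + x) (Y(N, x) = (x + (31 - 2 - 1*(-2)**2)/(5 - 2))*((x - 1*(-4)) + N) = (x + (31 - 2 - 1*4)/3)*((x + 4) + N) = (x + (31 - 2 - 4)/3)*((4 + x) + N) = (x + (1/3)*25)*(4 + N + x) = (x + 25/3)*(4 + N + x) = (25/3 + x)*(4 + N + x))
-252728 - Y(156, -515) = -252728 - (100/3 + (-515)**2 + (25/3)*156 + (37/3)*(-515) + 156*(-515)) = -252728 - (100/3 + 265225 + 1300 - 19055/3 - 80340) = -252728 - 1*539600/3 = -252728 - 539600/3 = -1297784/3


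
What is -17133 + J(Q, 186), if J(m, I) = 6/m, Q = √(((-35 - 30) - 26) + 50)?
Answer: -17133 - 6*I*√41/41 ≈ -17133.0 - 0.93704*I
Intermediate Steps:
Q = I*√41 (Q = √((-65 - 26) + 50) = √(-91 + 50) = √(-41) = I*√41 ≈ 6.4031*I)
-17133 + J(Q, 186) = -17133 + 6/((I*√41)) = -17133 + 6*(-I*√41/41) = -17133 - 6*I*√41/41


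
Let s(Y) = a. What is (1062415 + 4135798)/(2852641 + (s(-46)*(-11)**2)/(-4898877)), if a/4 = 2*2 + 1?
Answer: 25465406106801/13974737381737 ≈ 1.8222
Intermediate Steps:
a = 20 (a = 4*(2*2 + 1) = 4*(4 + 1) = 4*5 = 20)
s(Y) = 20
(1062415 + 4135798)/(2852641 + (s(-46)*(-11)**2)/(-4898877)) = (1062415 + 4135798)/(2852641 + (20*(-11)**2)/(-4898877)) = 5198213/(2852641 + (20*121)*(-1/4898877)) = 5198213/(2852641 + 2420*(-1/4898877)) = 5198213/(2852641 - 2420/4898877) = 5198213/(13974737381737/4898877) = 5198213*(4898877/13974737381737) = 25465406106801/13974737381737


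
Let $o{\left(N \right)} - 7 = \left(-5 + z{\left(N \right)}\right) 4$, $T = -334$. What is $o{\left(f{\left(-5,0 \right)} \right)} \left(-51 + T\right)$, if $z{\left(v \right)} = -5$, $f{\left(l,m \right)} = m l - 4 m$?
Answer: $12705$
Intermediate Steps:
$f{\left(l,m \right)} = - 4 m + l m$ ($f{\left(l,m \right)} = l m - 4 m = - 4 m + l m$)
$o{\left(N \right)} = -33$ ($o{\left(N \right)} = 7 + \left(-5 - 5\right) 4 = 7 - 40 = -33$)
$o{\left(f{\left(-5,0 \right)} \right)} \left(-51 + T\right) = - 33 \left(-51 - 334\right) = \left(-33\right) \left(-385\right) = 12705$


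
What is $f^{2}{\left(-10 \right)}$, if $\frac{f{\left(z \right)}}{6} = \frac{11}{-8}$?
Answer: $\frac{1089}{16} \approx 68.063$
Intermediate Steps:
$f{\left(z \right)} = - \frac{33}{4}$ ($f{\left(z \right)} = 6 \frac{11}{-8} = 6 \cdot 11 \left(- \frac{1}{8}\right) = 6 \left(- \frac{11}{8}\right) = - \frac{33}{4}$)
$f^{2}{\left(-10 \right)} = \left(- \frac{33}{4}\right)^{2} = \frac{1089}{16}$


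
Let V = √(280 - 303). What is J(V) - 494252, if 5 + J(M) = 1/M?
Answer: -494257 - I*√23/23 ≈ -4.9426e+5 - 0.20851*I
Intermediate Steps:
V = I*√23 (V = √(-23) = I*√23 ≈ 4.7958*I)
J(M) = -5 + 1/M
J(V) - 494252 = (-5 + 1/(I*√23)) - 494252 = (-5 - I*√23/23) - 494252 = -494257 - I*√23/23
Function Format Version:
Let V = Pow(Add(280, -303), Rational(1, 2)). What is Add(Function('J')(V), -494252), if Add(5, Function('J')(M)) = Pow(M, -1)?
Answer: Add(-494257, Mul(Rational(-1, 23), I, Pow(23, Rational(1, 2)))) ≈ Add(-4.9426e+5, Mul(-0.20851, I))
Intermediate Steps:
V = Mul(I, Pow(23, Rational(1, 2))) (V = Pow(-23, Rational(1, 2)) = Mul(I, Pow(23, Rational(1, 2))) ≈ Mul(4.7958, I))
Function('J')(M) = Add(-5, Pow(M, -1))
Add(Function('J')(V), -494252) = Add(Add(-5, Pow(Mul(I, Pow(23, Rational(1, 2))), -1)), -494252) = Add(Add(-5, Mul(Rational(-1, 23), I, Pow(23, Rational(1, 2)))), -494252) = Add(-494257, Mul(Rational(-1, 23), I, Pow(23, Rational(1, 2))))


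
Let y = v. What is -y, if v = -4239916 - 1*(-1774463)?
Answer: 2465453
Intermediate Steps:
v = -2465453 (v = -4239916 + 1774463 = -2465453)
y = -2465453
-y = -1*(-2465453) = 2465453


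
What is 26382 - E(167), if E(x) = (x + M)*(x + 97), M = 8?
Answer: -19818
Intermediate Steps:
E(x) = (8 + x)*(97 + x) (E(x) = (x + 8)*(x + 97) = (8 + x)*(97 + x))
26382 - E(167) = 26382 - (776 + 167² + 105*167) = 26382 - (776 + 27889 + 17535) = 26382 - 1*46200 = 26382 - 46200 = -19818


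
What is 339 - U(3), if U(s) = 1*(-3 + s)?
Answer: 339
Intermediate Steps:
U(s) = -3 + s
339 - U(3) = 339 - (-3 + 3) = 339 - 1*0 = 339 + 0 = 339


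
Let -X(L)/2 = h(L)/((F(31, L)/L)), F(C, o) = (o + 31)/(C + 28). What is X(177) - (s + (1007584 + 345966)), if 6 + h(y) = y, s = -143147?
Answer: -127667665/104 ≈ -1.2276e+6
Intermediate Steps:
F(C, o) = (31 + o)/(28 + C)
h(y) = -6 + y
X(L) = -2*L*(-6 + L)/(31/59 + L/59) (X(L) = -2*(-6 + L)/(((31 + L)/(28 + 31))/L) = -2*(-6 + L)/(((31 + L)/59)/L) = -2*(-6 + L)/((31/59 + L/59)/L) = -2*(-6 + L)*L/(31/59 + L/59) = -2*L*(-6 + L)/(31/59 + L/59))
X(177) - (s + (1007584 + 345966)) = 118*177*(6 - 1*177)/(31 + 177) - (-143147 + (1007584 + 345966)) = 118*177*(6 - 177)/208 - (-143147 + 1353550) = 118*177*(1/208)*(-171) - 1*1210403 = -1785753/104 - 1210403 = -127667665/104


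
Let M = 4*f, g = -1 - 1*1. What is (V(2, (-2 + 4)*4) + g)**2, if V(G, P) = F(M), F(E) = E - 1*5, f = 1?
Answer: 9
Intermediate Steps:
g = -2 (g = -1 - 1 = -2)
M = 4 (M = 4*1 = 4)
F(E) = -5 + E (F(E) = E - 5 = -5 + E)
V(G, P) = -1 (V(G, P) = -5 + 4 = -1)
(V(2, (-2 + 4)*4) + g)**2 = (-1 - 2)**2 = (-3)**2 = 9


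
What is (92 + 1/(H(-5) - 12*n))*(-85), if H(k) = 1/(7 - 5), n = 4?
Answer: -148546/19 ≈ -7818.2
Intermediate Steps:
H(k) = ½ (H(k) = 1/2 = ½)
(92 + 1/(H(-5) - 12*n))*(-85) = (92 + 1/(½ - 12*4))*(-85) = (92 + 1/(½ - 48))*(-85) = (92 + 1/(-95/2))*(-85) = (92 - 2/95)*(-85) = (8738/95)*(-85) = -148546/19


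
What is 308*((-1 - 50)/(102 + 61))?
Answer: -15708/163 ≈ -96.368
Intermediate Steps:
308*((-1 - 50)/(102 + 61)) = 308*(-51/163) = -15708/163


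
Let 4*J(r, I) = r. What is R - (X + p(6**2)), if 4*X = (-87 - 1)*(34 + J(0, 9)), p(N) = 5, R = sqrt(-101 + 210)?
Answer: 743 + sqrt(109) ≈ 753.44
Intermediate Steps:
R = sqrt(109) ≈ 10.440
J(r, I) = r/4
X = -748 (X = ((-87 - 1)*(34 + (1/4)*0))/4 = (-88*(34 + 0))/4 = (-88*34)/4 = (1/4)*(-2992) = -748)
R - (X + p(6**2)) = sqrt(109) - (-748 + 5) = sqrt(109) - 1*(-743) = sqrt(109) + 743 = 743 + sqrt(109)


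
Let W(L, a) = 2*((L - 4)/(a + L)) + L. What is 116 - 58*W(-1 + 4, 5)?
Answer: -87/2 ≈ -43.500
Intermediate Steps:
W(L, a) = L + 2*(-4 + L)/(L + a) (W(L, a) = 2*((-4 + L)/(L + a)) + L = 2*(-4 + L)/(L + a) + L = L + 2*(-4 + L)/(L + a))
116 - 58*W(-1 + 4, 5) = 116 - 58*(-8 + (-1 + 4)² + 2*(-1 + 4) + (-1 + 4)*5)/((-1 + 4) + 5) = 116 - 58*(-8 + 3² + 2*3 + 3*5)/(3 + 5) = 116 - 58*(-8 + 9 + 6 + 15)/8 = 116 - 29*22/4 = 116 - 58*11/4 = 116 - 319/2 = -87/2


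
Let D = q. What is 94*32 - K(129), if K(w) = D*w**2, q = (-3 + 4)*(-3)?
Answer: 52931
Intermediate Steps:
q = -3 (q = 1*(-3) = -3)
D = -3
K(w) = -3*w**2
94*32 - K(129) = 94*32 - (-3)*129**2 = 3008 - (-3)*16641 = 3008 - 1*(-49923) = 3008 + 49923 = 52931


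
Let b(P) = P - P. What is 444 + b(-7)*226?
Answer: 444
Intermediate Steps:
b(P) = 0
444 + b(-7)*226 = 444 + 0*226 = 444 + 0 = 444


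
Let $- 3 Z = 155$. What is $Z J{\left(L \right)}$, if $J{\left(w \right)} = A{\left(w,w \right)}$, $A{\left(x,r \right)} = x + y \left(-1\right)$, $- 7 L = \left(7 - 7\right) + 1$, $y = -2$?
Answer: $- \frac{2015}{21} \approx -95.952$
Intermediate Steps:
$L = - \frac{1}{7}$ ($L = - \frac{\left(7 - 7\right) + 1}{7} = - \frac{0 + 1}{7} = \left(- \frac{1}{7}\right) 1 = - \frac{1}{7} \approx -0.14286$)
$A{\left(x,r \right)} = 2 + x$ ($A{\left(x,r \right)} = x - -2 = x + 2 = 2 + x$)
$J{\left(w \right)} = 2 + w$
$Z = - \frac{155}{3}$ ($Z = \left(- \frac{1}{3}\right) 155 = - \frac{155}{3} \approx -51.667$)
$Z J{\left(L \right)} = - \frac{155 \left(2 - \frac{1}{7}\right)}{3} = \left(- \frac{155}{3}\right) \frac{13}{7} = - \frac{2015}{21}$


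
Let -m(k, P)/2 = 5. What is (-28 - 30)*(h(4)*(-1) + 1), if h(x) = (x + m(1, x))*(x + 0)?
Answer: -1450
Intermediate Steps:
m(k, P) = -10 (m(k, P) = -2*5 = -10)
h(x) = x*(-10 + x) (h(x) = (x - 10)*(x + 0) = (-10 + x)*x = x*(-10 + x))
(-28 - 30)*(h(4)*(-1) + 1) = (-28 - 30)*((4*(-10 + 4))*(-1) + 1) = -58*((4*(-6))*(-1) + 1) = -58*(-24*(-1) + 1) = -58*(24 + 1) = -58*25 = -1450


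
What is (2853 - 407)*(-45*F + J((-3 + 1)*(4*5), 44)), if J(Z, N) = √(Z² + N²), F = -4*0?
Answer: 9784*√221 ≈ 1.4545e+5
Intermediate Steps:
F = 0
J(Z, N) = √(N² + Z²)
(2853 - 407)*(-45*F + J((-3 + 1)*(4*5), 44)) = (2853 - 407)*(-45*0 + √(44² + ((-3 + 1)*(4*5))²)) = 2446*(0 + √(1936 + (-2*20)²)) = 2446*(0 + √(1936 + (-40)²)) = 2446*(0 + √(1936 + 1600)) = 2446*(0 + √3536) = 2446*(0 + 4*√221) = 2446*(4*√221) = 9784*√221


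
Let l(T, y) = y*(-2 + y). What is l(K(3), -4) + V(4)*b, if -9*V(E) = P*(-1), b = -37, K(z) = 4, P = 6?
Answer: -2/3 ≈ -0.66667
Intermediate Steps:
V(E) = 2/3 (V(E) = -2*(-1)/3 = -1/9*(-6) = 2/3)
l(K(3), -4) + V(4)*b = -4*(-2 - 4) + (2/3)*(-37) = -4*(-6) - 74/3 = 24 - 74/3 = -2/3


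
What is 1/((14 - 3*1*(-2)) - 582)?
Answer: -1/562 ≈ -0.0017794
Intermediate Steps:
1/((14 - 3*1*(-2)) - 582) = 1/((14 - 3*(-2)) - 582) = 1/((14 + 6) - 582) = 1/(20 - 582) = 1/(-562) = -1/562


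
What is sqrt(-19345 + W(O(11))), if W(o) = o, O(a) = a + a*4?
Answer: I*sqrt(19290) ≈ 138.89*I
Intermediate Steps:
O(a) = 5*a (O(a) = a + 4*a = 5*a)
sqrt(-19345 + W(O(11))) = sqrt(-19345 + 5*11) = sqrt(-19345 + 55) = sqrt(-19290) = I*sqrt(19290)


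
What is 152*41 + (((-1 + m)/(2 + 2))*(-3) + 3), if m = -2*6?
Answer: 24979/4 ≈ 6244.8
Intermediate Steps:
m = -12
152*41 + (((-1 + m)/(2 + 2))*(-3) + 3) = 152*41 + (((-1 - 12)/(2 + 2))*(-3) + 3) = 6232 + (-13/4*(-3) + 3) = 6232 + (39/4 + 3) = 6232 + 51/4 = 24979/4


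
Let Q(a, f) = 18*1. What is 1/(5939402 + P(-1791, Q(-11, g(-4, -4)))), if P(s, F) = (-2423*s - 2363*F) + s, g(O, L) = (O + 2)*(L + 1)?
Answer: 1/10234670 ≈ 9.7707e-8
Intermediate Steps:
g(O, L) = (1 + L)*(2 + O) (g(O, L) = (2 + O)*(1 + L) = (1 + L)*(2 + O))
Q(a, f) = 18
P(s, F) = -2422*s - 2363*F
1/(5939402 + P(-1791, Q(-11, g(-4, -4)))) = 1/(5939402 + (-2422*(-1791) - 2363*18)) = 1/(5939402 + (4337802 - 42534)) = 1/(5939402 + 4295268) = 1/10234670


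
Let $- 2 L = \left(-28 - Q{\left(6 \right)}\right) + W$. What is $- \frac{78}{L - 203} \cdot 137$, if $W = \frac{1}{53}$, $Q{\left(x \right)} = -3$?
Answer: $\frac{566358}{10097} \approx 56.092$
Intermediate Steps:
$W = \frac{1}{53} \approx 0.018868$
$L = \frac{662}{53}$ ($L = - \frac{\left(-28 - -3\right) + \frac{1}{53}}{2} = - \frac{\left(-28 + 3\right) + \frac{1}{53}}{2} = - \frac{-25 + \frac{1}{53}}{2} = \left(- \frac{1}{2}\right) \left(- \frac{1324}{53}\right) = \frac{662}{53} \approx 12.491$)
$- \frac{78}{L - 203} \cdot 137 = - \frac{78}{\frac{662}{53} - 203} \cdot 137 = - \frac{78}{- \frac{10097}{53}} \cdot 137 = \left(-78\right) \left(- \frac{53}{10097}\right) 137 = \frac{4134}{10097} \cdot 137 = \frac{566358}{10097}$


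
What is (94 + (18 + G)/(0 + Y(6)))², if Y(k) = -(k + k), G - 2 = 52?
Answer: 7744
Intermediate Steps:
G = 54 (G = 2 + 52 = 54)
Y(k) = -2*k
(94 + (18 + G)/(0 + Y(6)))² = (94 + (18 + 54)/(0 - 2*6))² = (94 + 72/(0 - 12))² = (94 + 72/(-12))² = (94 + 72*(-1/12))² = (94 - 6)² = 88² = 7744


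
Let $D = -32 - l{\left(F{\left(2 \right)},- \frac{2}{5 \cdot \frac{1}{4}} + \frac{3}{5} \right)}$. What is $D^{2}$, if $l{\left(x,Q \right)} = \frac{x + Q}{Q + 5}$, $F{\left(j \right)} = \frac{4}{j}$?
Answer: $\frac{16641}{16} \approx 1040.1$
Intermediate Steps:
$l{\left(x,Q \right)} = \frac{Q + x}{5 + Q}$
$D = - \frac{129}{4}$ ($D = -32 - \frac{\left(- \frac{2}{5 \cdot \frac{1}{4}} + \frac{3}{5}\right) + \frac{4}{2}}{5 + \left(- \frac{2}{5 \cdot \frac{1}{4}} + \frac{3}{5}\right)} = -32 - \frac{\left(- \frac{2}{5 \cdot \frac{1}{4}} + 3 \cdot \frac{1}{5}\right) + 4 \cdot \frac{1}{2}}{5 + \left(- \frac{2}{5 \cdot \frac{1}{4}} + 3 \cdot \frac{1}{5}\right)} = -32 - \frac{\left(- \frac{2}{\frac{5}{4}} + \frac{3}{5}\right) + 2}{5 + \left(- \frac{2}{\frac{5}{4}} + \frac{3}{5}\right)} = -32 - \frac{\left(\left(-2\right) \frac{4}{5} + \frac{3}{5}\right) + 2}{5 + \left(\left(-2\right) \frac{4}{5} + \frac{3}{5}\right)} = -32 - \frac{\left(- \frac{8}{5} + \frac{3}{5}\right) + 2}{5 + \left(- \frac{8}{5} + \frac{3}{5}\right)} = -32 - \frac{-1 + 2}{5 - 1} = -32 - \frac{1}{4} \cdot 1 = -32 - \frac{1}{4} = - \frac{129}{4} \approx -32.25$)
$D^{2} = \left(- \frac{129}{4}\right)^{2} = \frac{16641}{16}$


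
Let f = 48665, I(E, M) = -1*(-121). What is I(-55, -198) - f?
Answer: -48544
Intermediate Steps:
I(E, M) = 121
I(-55, -198) - f = 121 - 1*48665 = 121 - 48665 = -48544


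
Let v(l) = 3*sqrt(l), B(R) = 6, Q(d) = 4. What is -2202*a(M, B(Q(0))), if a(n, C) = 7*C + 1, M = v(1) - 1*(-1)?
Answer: -94686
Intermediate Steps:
M = 4 (M = 3*sqrt(1) - 1*(-1) = 3*1 + 1 = 3 + 1 = 4)
a(n, C) = 1 + 7*C
-2202*a(M, B(Q(0))) = -2202*(1 + 7*6) = -2202*(1 + 42) = -2202*43 = -94686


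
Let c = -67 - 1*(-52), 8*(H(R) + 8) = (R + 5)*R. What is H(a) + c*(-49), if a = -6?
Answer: 2911/4 ≈ 727.75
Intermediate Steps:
H(R) = -8 + R*(5 + R)/8 (H(R) = -8 + ((R + 5)*R)/8 = -8 + ((5 + R)*R)/8 = -8 + (R*(5 + R))/8 = -8 + R*(5 + R)/8)
c = -15 (c = -67 + 52 = -15)
H(a) + c*(-49) = (-8 + (⅛)*(-6)² + (5/8)*(-6)) - 15*(-49) = (-8 + (⅛)*36 - 15/4) + 735 = (-8 + 9/2 - 15/4) + 735 = -29/4 + 735 = 2911/4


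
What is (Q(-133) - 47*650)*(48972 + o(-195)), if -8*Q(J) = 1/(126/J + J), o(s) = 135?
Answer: -30544454852967/20360 ≈ -1.5002e+9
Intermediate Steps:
Q(J) = -1/(8*(J + 126/J)) (Q(J) = -1/(8*(126/J + J)) = -1/(8*(J + 126/J)))
(Q(-133) - 47*650)*(48972 + o(-195)) = (-1*(-133)/(1008 + 8*(-133)²) - 47*650)*(48972 + 135) = (-1*(-133)/(1008 + 8*17689) - 30550)*49107 = (-1*(-133)/(1008 + 141512) - 30550)*49107 = (-1*(-133)/142520 - 30550)*49107 = (-1*(-133)*1/142520 - 30550)*49107 = (19/20360 - 30550)*49107 = -621997981/20360*49107 = -30544454852967/20360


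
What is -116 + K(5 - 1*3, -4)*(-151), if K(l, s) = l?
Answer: -418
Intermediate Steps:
-116 + K(5 - 1*3, -4)*(-151) = -116 + (5 - 1*3)*(-151) = -116 + (5 - 3)*(-151) = -116 + 2*(-151) = -116 - 302 = -418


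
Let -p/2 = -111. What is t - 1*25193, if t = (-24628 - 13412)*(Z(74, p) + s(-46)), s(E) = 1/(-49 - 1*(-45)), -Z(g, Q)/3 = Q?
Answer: 25318957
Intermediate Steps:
p = 222 (p = -2*(-111) = 222)
Z(g, Q) = -3*Q
s(E) = -1/4 (s(E) = 1/(-49 + 45) = 1/(-4) = -1/4)
t = 25344150 (t = (-24628 - 13412)*(-3*222 - 1/4) = -38040*(-666 - 1/4) = -38040*(-2665/4) = 25344150)
t - 1*25193 = 25344150 - 1*25193 = 25344150 - 25193 = 25318957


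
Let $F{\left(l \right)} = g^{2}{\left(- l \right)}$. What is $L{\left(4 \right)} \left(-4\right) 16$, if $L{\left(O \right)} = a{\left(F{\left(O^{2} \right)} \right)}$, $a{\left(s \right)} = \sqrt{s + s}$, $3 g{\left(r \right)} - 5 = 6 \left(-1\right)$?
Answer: $- \frac{64 \sqrt{2}}{3} \approx -30.17$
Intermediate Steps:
$g{\left(r \right)} = - \frac{1}{3}$ ($g{\left(r \right)} = \frac{5}{3} + \frac{6 \left(-1\right)}{3} = \frac{5}{3} + \frac{1}{3} \left(-6\right) = \frac{5}{3} - 2 = - \frac{1}{3}$)
$F{\left(l \right)} = \frac{1}{9}$ ($F{\left(l \right)} = \left(- \frac{1}{3}\right)^{2} = \frac{1}{9}$)
$a{\left(s \right)} = \sqrt{2} \sqrt{s}$ ($a{\left(s \right)} = \sqrt{2 s} = \sqrt{2} \sqrt{s}$)
$L{\left(O \right)} = \frac{\sqrt{2}}{3}$
$L{\left(4 \right)} \left(-4\right) 16 = \frac{\sqrt{2}}{3} \left(-4\right) 16 = - \frac{4 \sqrt{2}}{3} \cdot 16 = - \frac{64 \sqrt{2}}{3}$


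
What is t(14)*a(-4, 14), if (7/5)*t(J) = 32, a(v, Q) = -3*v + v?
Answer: 1280/7 ≈ 182.86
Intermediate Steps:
a(v, Q) = -2*v
t(J) = 160/7 (t(J) = (5/7)*32 = 160/7)
t(14)*a(-4, 14) = 160*(-2*(-4))/7 = (160/7)*8 = 1280/7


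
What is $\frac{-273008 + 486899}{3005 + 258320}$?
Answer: $\frac{213891}{261325} \approx 0.81849$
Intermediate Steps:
$\frac{-273008 + 486899}{3005 + 258320} = \frac{213891}{261325}$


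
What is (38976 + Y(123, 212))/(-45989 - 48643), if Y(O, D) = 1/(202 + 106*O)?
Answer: -516042241/1252927680 ≈ -0.41187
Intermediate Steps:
(38976 + Y(123, 212))/(-45989 - 48643) = (38976 + 1/(2*(101 + 53*123)))/(-45989 - 48643) = (38976 + 1/(2*(101 + 6519)))/(-94632) = (38976 + (1/2)/6620)*(-1/94632) = (38976 + (1/2)*(1/6620))*(-1/94632) = (38976 + 1/13240)*(-1/94632) = (516042241/13240)*(-1/94632) = -516042241/1252927680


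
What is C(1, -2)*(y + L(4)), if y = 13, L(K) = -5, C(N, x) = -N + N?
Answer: 0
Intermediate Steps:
C(N, x) = 0
C(1, -2)*(y + L(4)) = 0*(13 - 5) = 0*8 = 0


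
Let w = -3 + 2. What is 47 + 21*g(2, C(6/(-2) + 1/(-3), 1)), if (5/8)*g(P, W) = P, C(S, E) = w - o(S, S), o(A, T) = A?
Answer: 571/5 ≈ 114.20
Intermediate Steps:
w = -1
C(S, E) = -1 - S
g(P, W) = 8*P/5
47 + 21*g(2, C(6/(-2) + 1/(-3), 1)) = 47 + 21*((8/5)*2) = 47 + 21*(16/5) = 47 + 336/5 = 571/5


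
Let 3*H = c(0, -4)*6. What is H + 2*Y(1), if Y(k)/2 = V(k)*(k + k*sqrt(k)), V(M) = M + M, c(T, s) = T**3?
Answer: 16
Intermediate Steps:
V(M) = 2*M
H = 0 (H = (0**3*6)/3 = (0*6)/3 = (1/3)*0 = 0)
Y(k) = 4*k*(k + k**(3/2)) (Y(k) = 2*((2*k)*(k + k*sqrt(k))) = 2*((2*k)*(k + k**(3/2))) = 2*(2*k*(k + k**(3/2))) = 4*k*(k + k**(3/2)))
H + 2*Y(1) = 0 + 2*(4*1*(1 + 1**(3/2))) = 0 + 2*(4*1*(1 + 1)) = 0 + 2*(4*1*2) = 0 + 2*8 = 0 + 16 = 16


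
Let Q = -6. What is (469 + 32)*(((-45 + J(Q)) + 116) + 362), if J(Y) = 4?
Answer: 218937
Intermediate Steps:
(469 + 32)*(((-45 + J(Q)) + 116) + 362) = (469 + 32)*(((-45 + 4) + 116) + 362) = 501*((-41 + 116) + 362) = 501*(75 + 362) = 501*437 = 218937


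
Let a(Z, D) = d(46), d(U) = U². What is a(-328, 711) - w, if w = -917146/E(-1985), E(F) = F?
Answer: 3283114/1985 ≈ 1654.0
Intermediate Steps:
a(Z, D) = 2116 (a(Z, D) = 46² = 2116)
w = 917146/1985 (w = -917146/(-1985) = -917146*(-1/1985) = 917146/1985 ≈ 462.04)
a(-328, 711) - w = 2116 - 1*917146/1985 = 2116 - 917146/1985 = 3283114/1985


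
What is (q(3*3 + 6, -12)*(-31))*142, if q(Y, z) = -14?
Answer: 61628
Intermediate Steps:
(q(3*3 + 6, -12)*(-31))*142 = -14*(-31)*142 = 434*142 = 61628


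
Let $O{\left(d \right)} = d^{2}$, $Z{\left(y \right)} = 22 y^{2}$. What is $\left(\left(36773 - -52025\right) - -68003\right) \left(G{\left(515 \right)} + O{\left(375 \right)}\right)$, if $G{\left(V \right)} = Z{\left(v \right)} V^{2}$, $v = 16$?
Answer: $234243104847825$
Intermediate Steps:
$G{\left(V \right)} = 5632 V^{2}$ ($G{\left(V \right)} = 22 \cdot 16^{2} V^{2} = 22 \cdot 256 V^{2} = 5632 V^{2}$)
$\left(\left(36773 - -52025\right) - -68003\right) \left(G{\left(515 \right)} + O{\left(375 \right)}\right) = \left(\left(36773 - -52025\right) - -68003\right) \left(5632 \cdot 515^{2} + 375^{2}\right) = \left(\left(36773 + 52025\right) + 68003\right) \left(5632 \cdot 265225 + 140625\right) = \left(88798 + 68003\right) \left(1493747200 + 140625\right) = 156801 \cdot 1493887825 = 234243104847825$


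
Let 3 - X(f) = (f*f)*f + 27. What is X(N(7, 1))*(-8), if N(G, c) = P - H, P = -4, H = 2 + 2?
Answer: -3904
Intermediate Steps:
H = 4
N(G, c) = -8 (N(G, c) = -4 - 1*4 = -4 - 4 = -8)
X(f) = -24 - f³ (X(f) = 3 - ((f*f)*f + 27) = 3 - (f²*f + 27) = 3 - (f³ + 27) = 3 - (27 + f³) = 3 + (-27 - f³) = -24 - f³)
X(N(7, 1))*(-8) = (-24 - 1*(-8)³)*(-8) = (-24 - 1*(-512))*(-8) = (-24 + 512)*(-8) = 488*(-8) = -3904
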